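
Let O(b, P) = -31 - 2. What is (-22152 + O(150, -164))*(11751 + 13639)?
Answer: -563277150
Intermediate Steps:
O(b, P) = -33
(-22152 + O(150, -164))*(11751 + 13639) = (-22152 - 33)*(11751 + 13639) = -22185*25390 = -563277150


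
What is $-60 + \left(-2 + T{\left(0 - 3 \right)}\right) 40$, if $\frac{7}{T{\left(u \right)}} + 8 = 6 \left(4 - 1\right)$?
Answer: $-112$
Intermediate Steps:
$T{\left(u \right)} = \frac{7}{10}$ ($T{\left(u \right)} = \frac{7}{-8 + 6 \left(4 - 1\right)} = \frac{7}{-8 + 6 \cdot 3} = \frac{7}{-8 + 18} = \frac{7}{10}$)
$-60 + \left(-2 + T{\left(0 - 3 \right)}\right) 40 = -60 + \left(-2 + \frac{7}{10}\right) 40 = -60 - 52 = -112$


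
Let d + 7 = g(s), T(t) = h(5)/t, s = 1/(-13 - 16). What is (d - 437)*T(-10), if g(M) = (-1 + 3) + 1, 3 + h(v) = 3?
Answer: 0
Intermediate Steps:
h(v) = 0 (h(v) = -3 + 3 = 0)
s = -1/29 (s = 1/(-29) = -1/29 ≈ -0.034483)
T(t) = 0 (T(t) = 0/t = 0)
g(M) = 3 (g(M) = 2 + 1 = 3)
d = -4 (d = -7 + 3 = -4)
(d - 437)*T(-10) = (-4 - 437)*0 = -441*0 = 0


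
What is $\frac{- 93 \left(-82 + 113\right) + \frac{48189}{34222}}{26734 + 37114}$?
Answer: $- \frac{98613837}{2185006256} \approx -0.045132$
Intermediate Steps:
$\frac{- 93 \left(-82 + 113\right) + \frac{48189}{34222}}{26734 + 37114} = \frac{\left(-93\right) 31 + 48189 \cdot \frac{1}{34222}}{63848} = \left(-2883 + \frac{48189}{34222}\right) \frac{1}{63848} = \left(- \frac{98613837}{34222}\right) \frac{1}{63848} = - \frac{98613837}{2185006256}$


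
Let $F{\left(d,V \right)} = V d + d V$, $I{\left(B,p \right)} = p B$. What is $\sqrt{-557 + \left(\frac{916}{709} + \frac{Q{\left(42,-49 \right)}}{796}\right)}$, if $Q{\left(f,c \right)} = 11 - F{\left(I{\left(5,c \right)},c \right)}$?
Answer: $\frac{i \sqrt{46649891281173}}{282182} \approx 24.204 i$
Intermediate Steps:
$I{\left(B,p \right)} = B p$
$F{\left(d,V \right)} = 2 V d$ ($F{\left(d,V \right)} = V d + V d = 2 V d$)
$Q{\left(f,c \right)} = 11 - 10 c^{2}$ ($Q{\left(f,c \right)} = 11 - 2 c 5 c = 11 - 10 c^{2}$)
$\sqrt{-557 + \left(\frac{916}{709} + \frac{Q{\left(42,-49 \right)}}{796}\right)} = \sqrt{-557 + \left(\frac{916}{709} + \frac{11 - 10 \left(-49\right)^{2}}{796}\right)} = \sqrt{-557 + \left(916 \cdot \frac{1}{709} + \left(11 - 24010\right) \frac{1}{796}\right)} = \sqrt{-557 + \left(\frac{916}{709} + \left(11 - 24010\right) \frac{1}{796}\right)} = \sqrt{-557 + \left(\frac{916}{709} - \frac{23999}{796}\right)} = \sqrt{-557 - \frac{16286155}{564364}} = \sqrt{- \frac{330636903}{564364}} = \frac{i \sqrt{46649891281173}}{282182}$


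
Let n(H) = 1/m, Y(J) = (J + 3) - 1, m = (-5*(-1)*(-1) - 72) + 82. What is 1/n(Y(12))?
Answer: 5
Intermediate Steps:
m = 5 (m = (5*(-1) - 72) + 82 = (-5 - 72) + 82 = -77 + 82 = 5)
Y(J) = 2 + J (Y(J) = (3 + J) - 1 = 2 + J)
n(H) = ⅕ (n(H) = 1/5 = ⅕)
1/n(Y(12)) = 1/(⅕) = 5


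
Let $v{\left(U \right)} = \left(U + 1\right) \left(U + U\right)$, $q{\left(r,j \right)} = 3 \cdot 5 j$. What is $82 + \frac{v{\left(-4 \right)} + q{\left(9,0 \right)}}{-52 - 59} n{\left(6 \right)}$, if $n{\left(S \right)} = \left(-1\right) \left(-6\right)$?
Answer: $\frac{2986}{37} \approx 80.703$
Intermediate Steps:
$q{\left(r,j \right)} = 15 j$
$v{\left(U \right)} = 2 U \left(1 + U\right)$ ($v{\left(U \right)} = \left(1 + U\right) 2 U = 2 U \left(1 + U\right)$)
$n{\left(S \right)} = 6$
$82 + \frac{v{\left(-4 \right)} + q{\left(9,0 \right)}}{-52 - 59} n{\left(6 \right)} = 82 + \frac{2 \left(-4\right) \left(1 - 4\right) + 15 \cdot 0}{-52 - 59} \cdot 6 = 82 + \frac{2 \left(-4\right) \left(-3\right) + 0}{-111} \cdot 6 = 82 + \left(24 + 0\right) \left(- \frac{1}{111}\right) 6 = 82 + 24 \left(- \frac{1}{111}\right) 6 = 82 - \frac{48}{37} = \frac{2986}{37}$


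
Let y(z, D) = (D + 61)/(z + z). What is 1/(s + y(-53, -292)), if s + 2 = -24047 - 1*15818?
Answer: -106/4225671 ≈ -2.5085e-5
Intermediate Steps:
y(z, D) = (61 + D)/(2*z) (y(z, D) = (61 + D)/((2*z)) = (61 + D)*(1/(2*z)) = (61 + D)/(2*z))
s = -39867 (s = -2 + (-24047 - 1*15818) = -2 + (-24047 - 15818) = -2 - 39865 = -39867)
1/(s + y(-53, -292)) = 1/(-39867 + (½)*(61 - 292)/(-53)) = 1/(-39867 + (½)*(-1/53)*(-231)) = 1/(-39867 + 231/106) = 1/(-4225671/106) = -106/4225671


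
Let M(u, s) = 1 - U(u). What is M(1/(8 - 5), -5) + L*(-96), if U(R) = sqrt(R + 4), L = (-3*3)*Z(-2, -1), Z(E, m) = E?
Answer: -1727 - sqrt(39)/3 ≈ -1729.1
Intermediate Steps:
L = 18 (L = -3*3*(-2) = -9*(-2) = 18)
U(R) = sqrt(4 + R)
M(u, s) = 1 - sqrt(4 + u)
M(1/(8 - 5), -5) + L*(-96) = (1 - sqrt(4 + 1/(8 - 5))) + 18*(-96) = (1 - sqrt(4 + 1/3)) - 1728 = (1 - sqrt(13/3)) - 1728 = (1 - sqrt(39)/3) - 1728 = -1727 - sqrt(39)/3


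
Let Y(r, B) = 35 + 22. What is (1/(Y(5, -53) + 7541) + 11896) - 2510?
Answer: 71314829/7598 ≈ 9386.0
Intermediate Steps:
Y(r, B) = 57
(1/(Y(5, -53) + 7541) + 11896) - 2510 = (1/(57 + 7541) + 11896) - 2510 = (1/7598 + 11896) - 2510 = 90385809/7598 - 2510 = 71314829/7598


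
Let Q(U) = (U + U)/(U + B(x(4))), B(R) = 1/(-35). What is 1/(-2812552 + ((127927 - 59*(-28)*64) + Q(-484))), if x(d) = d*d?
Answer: -16941/43689060197 ≈ -3.8776e-7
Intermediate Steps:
x(d) = d²
B(R) = -1/35
Q(U) = 2*U/(-1/35 + U) (Q(U) = (U + U)/(U - 1/35) = (2*U)/(-1/35 + U) = 2*U/(-1/35 + U))
1/(-2812552 + ((127927 - 59*(-28)*64) + Q(-484))) = 1/(-2812552 + ((127927 - 59*(-28)*64) + 70*(-484)/(-1 + 35*(-484)))) = 1/(-2812552 + ((127927 + 1652*64) + 70*(-484)/(-1 - 16940))) = 1/(-2812552 + ((127927 + 105728) + 70*(-484)/(-16941))) = 1/(-2812552 + (233655 + 70*(-484)*(-1/16941))) = 1/(-2812552 + (233655 + 33880/16941)) = 1/(-2812552 + 3958383235/16941) = 1/(-43689060197/16941) = -16941/43689060197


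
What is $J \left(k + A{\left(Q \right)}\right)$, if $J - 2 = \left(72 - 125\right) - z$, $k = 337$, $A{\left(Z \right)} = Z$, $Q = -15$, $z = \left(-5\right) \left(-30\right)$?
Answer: $-64722$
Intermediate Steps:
$z = 150$
$J = -201$ ($J = 2 + \left(\left(72 - 125\right) - 150\right) = 2 - 203 = -201$)
$J \left(k + A{\left(Q \right)}\right) = - 201 \left(337 - 15\right) = \left(-201\right) 322 = -64722$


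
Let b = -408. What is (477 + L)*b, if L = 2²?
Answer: -196248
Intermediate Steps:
L = 4
(477 + L)*b = (477 + 4)*(-408) = 481*(-408) = -196248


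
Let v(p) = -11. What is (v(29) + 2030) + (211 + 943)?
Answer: 3173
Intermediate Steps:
(v(29) + 2030) + (211 + 943) = (-11 + 2030) + (211 + 943) = 2019 + 1154 = 3173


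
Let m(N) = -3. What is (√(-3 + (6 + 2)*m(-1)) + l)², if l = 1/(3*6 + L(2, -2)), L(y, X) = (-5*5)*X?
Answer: -124847/4624 + 3*I*√3/34 ≈ -27.0 + 0.15283*I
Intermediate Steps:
L(y, X) = -25*X
l = 1/68 (l = 1/(3*6 - 25*(-2)) = 1/(18 + 50) = 1/68 ≈ 0.014706)
(√(-3 + (6 + 2)*m(-1)) + l)² = (√(-3 + (6 + 2)*(-3)) + 1/68)² = (√(-3 + 8*(-3)) + 1/68)² = (√(-3 - 24) + 1/68)² = (√(-27) + 1/68)² = (3*I*√3 + 1/68)² = (1/68 + 3*I*√3)²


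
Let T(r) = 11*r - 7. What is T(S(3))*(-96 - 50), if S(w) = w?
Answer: -3796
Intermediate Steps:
T(r) = -7 + 11*r
T(S(3))*(-96 - 50) = (-7 + 11*3)*(-96 - 50) = (-7 + 33)*(-146) = 26*(-146) = -3796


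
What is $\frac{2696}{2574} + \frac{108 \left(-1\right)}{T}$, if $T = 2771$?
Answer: $\frac{3596312}{3566277} \approx 1.0084$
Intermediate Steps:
$\frac{2696}{2574} + \frac{108 \left(-1\right)}{T} = \frac{2696}{2574} + \frac{108 \left(-1\right)}{2771} = 2696 \cdot \frac{1}{2574} - \frac{108}{2771} = \frac{1348}{1287} - \frac{108}{2771} = \frac{3596312}{3566277}$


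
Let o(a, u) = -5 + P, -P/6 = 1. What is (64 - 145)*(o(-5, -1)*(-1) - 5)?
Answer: -486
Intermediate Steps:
P = -6 (P = -6*1 = -6)
o(a, u) = -11 (o(a, u) = -5 - 6 = -11)
(64 - 145)*(o(-5, -1)*(-1) - 5) = (64 - 145)*(-11*(-1) - 5) = -81*(11 - 5) = -81*6 = -486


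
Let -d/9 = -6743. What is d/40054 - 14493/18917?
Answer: 567513357/757701518 ≈ 0.74899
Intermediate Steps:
d = 60687 (d = -9*(-6743) = 60687)
d/40054 - 14493/18917 = 60687/40054 - 14493/18917 = 567513357/757701518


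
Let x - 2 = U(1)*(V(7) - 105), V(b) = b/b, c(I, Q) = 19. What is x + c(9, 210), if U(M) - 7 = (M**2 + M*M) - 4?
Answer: -499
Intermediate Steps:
U(M) = 3 + 2*M**2 (U(M) = 7 + ((M**2 + M*M) - 4) = 7 + ((M**2 + M**2) - 4) = 7 + (2*M**2 - 4) = 7 + (-4 + 2*M**2) = 3 + 2*M**2)
V(b) = 1
x = -518 (x = 2 + (3 + 2*1**2)*(1 - 105) = 2 + (3 + 2*1)*(-104) = 2 + (3 + 2)*(-104) = 2 + 5*(-104) = 2 - 520 = -518)
x + c(9, 210) = -518 + 19 = -499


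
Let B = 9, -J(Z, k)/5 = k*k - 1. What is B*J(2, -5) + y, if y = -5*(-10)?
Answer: -1030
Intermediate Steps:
J(Z, k) = 5 - 5*k² (J(Z, k) = -5*(k*k - 1) = -5*(k² - 1) = -5*(-1 + k²) = 5 - 5*k²)
y = 50
B*J(2, -5) + y = 9*(5 - 5*(-5)²) + 50 = 9*(5 - 5*25) + 50 = 9*(5 - 125) + 50 = 9*(-120) + 50 = -1080 + 50 = -1030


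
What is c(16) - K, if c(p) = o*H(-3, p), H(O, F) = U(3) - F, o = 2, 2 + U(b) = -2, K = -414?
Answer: 374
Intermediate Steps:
U(b) = -4 (U(b) = -2 - 2 = -4)
H(O, F) = -4 - F
c(p) = -8 - 2*p (c(p) = 2*(-4 - p) = -8 - 2*p)
c(16) - K = (-8 - 2*16) - 1*(-414) = (-8 - 32) + 414 = -40 + 414 = 374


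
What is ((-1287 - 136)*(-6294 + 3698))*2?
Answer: 7388216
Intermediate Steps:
((-1287 - 136)*(-6294 + 3698))*2 = -1423*(-2596)*2 = 3694108*2 = 7388216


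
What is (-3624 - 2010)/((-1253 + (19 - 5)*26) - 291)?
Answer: 2817/590 ≈ 4.7746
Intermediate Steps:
(-3624 - 2010)/((-1253 + (19 - 5)*26) - 291) = -5634/((-1253 + 14*26) - 291) = -5634/((-1253 + 364) - 291) = -5634/(-889 - 291) = -5634/(-1180) = -5634*(-1/1180) = 2817/590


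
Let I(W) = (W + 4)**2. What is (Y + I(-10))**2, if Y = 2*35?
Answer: 11236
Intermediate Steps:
Y = 70
I(W) = (4 + W)**2
(Y + I(-10))**2 = (70 + (4 - 10)**2)**2 = (70 + (-6)**2)**2 = (70 + 36)**2 = 106**2 = 11236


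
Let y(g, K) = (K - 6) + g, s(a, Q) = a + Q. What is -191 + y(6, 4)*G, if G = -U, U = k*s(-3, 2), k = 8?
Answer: -159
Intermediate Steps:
s(a, Q) = Q + a
U = -8 (U = 8*(2 - 3) = 8*(-1) = -8)
y(g, K) = -6 + K + g (y(g, K) = (-6 + K) + g = -6 + K + g)
G = 8 (G = -1*(-8) = 8)
-191 + y(6, 4)*G = -191 + (-6 + 4 + 6)*8 = -191 + 4*8 = -191 + 32 = -159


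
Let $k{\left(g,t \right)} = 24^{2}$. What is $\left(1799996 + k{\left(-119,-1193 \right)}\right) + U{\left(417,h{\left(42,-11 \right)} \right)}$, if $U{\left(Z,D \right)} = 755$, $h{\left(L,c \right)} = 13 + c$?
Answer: $1801327$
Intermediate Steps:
$k{\left(g,t \right)} = 576$
$\left(1799996 + k{\left(-119,-1193 \right)}\right) + U{\left(417,h{\left(42,-11 \right)} \right)} = \left(1799996 + 576\right) + 755 = 1800572 + 755 = 1801327$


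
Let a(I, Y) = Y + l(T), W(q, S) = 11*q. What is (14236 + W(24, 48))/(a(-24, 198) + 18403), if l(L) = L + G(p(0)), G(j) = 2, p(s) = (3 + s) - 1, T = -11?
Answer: 3625/4648 ≈ 0.77991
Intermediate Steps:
p(s) = 2 + s
l(L) = 2 + L (l(L) = L + 2 = 2 + L)
a(I, Y) = -9 + Y (a(I, Y) = Y + (2 - 11) = Y - 9 = -9 + Y)
(14236 + W(24, 48))/(a(-24, 198) + 18403) = (14236 + 11*24)/((-9 + 198) + 18403) = (14236 + 264)/(189 + 18403) = 14500/18592 = 14500*(1/18592) = 3625/4648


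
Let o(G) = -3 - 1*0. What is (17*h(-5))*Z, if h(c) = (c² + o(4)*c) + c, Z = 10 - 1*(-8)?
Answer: 10710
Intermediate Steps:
Z = 18 (Z = 10 + 8 = 18)
o(G) = -3 (o(G) = -3 + 0 = -3)
h(c) = c² - 2*c (h(c) = (c² - 3*c) + c = c² - 2*c)
(17*h(-5))*Z = (17*(-5*(-2 - 5)))*18 = (17*(-5*(-7)))*18 = (17*35)*18 = 595*18 = 10710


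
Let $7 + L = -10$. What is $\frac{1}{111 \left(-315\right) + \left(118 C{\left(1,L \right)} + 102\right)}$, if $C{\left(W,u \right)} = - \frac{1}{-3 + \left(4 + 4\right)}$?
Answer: $- \frac{5}{174433} \approx -2.8664 \cdot 10^{-5}$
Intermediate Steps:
$L = -17$ ($L = -7 - 10 = -17$)
$C{\left(W,u \right)} = - \frac{1}{5}$ ($C{\left(W,u \right)} = - \frac{1}{-3 + 8} = - \frac{1}{5}$)
$\frac{1}{111 \left(-315\right) + \left(118 C{\left(1,L \right)} + 102\right)} = \frac{1}{111 \left(-315\right) + \left(118 \left(- \frac{1}{5}\right) + 102\right)} = \frac{1}{-34965 + \left(- \frac{118}{5} + 102\right)} = \frac{1}{-34965 + \frac{392}{5}} = \frac{1}{- \frac{174433}{5}} = - \frac{5}{174433}$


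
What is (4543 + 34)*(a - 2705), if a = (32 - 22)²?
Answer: -11923085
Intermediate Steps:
a = 100 (a = 10² = 100)
(4543 + 34)*(a - 2705) = (4543 + 34)*(100 - 2705) = 4577*(-2605) = -11923085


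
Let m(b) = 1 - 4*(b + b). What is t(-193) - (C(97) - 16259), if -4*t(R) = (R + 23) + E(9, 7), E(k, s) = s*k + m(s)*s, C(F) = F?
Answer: 16285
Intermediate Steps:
m(b) = 1 - 8*b
E(k, s) = k*s + s*(1 - 8*s) (E(k, s) = s*k + (1 - 8*s)*s = k*s + s*(1 - 8*s))
t(R) = 299/4 - R/4 (t(R) = -((R + 23) + 7*(1 + 9 - 8*7))/4 = -((23 + R) + 7*(1 + 9 - 56))/4 = -((23 + R) + 7*(-46))/4 = -((23 + R) - 322)/4 = -(-299 + R)/4 = 299/4 - R/4)
t(-193) - (C(97) - 16259) = (299/4 - ¼*(-193)) - (97 - 16259) = (299/4 + 193/4) - 1*(-16162) = 123 + 16162 = 16285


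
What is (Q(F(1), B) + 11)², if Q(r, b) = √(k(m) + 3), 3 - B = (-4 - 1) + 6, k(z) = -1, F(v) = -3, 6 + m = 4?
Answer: (11 + √2)² ≈ 154.11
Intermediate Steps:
m = -2 (m = -6 + 4 = -2)
B = 2 (B = 3 - ((-4 - 1) + 6) = 3 - (-5 + 6) = 3 - 1*1 = 3 - 1 = 2)
Q(r, b) = √2 (Q(r, b) = √(-1 + 3) = √2)
(Q(F(1), B) + 11)² = (√2 + 11)² = (11 + √2)²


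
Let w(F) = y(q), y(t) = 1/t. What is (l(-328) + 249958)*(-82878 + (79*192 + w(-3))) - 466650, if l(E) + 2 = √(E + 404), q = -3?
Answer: -50775212186/3 - 406262*√19/3 ≈ -1.6926e+10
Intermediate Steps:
w(F) = -⅓ (w(F) = 1/(-3) = -⅓)
l(E) = -2 + √(404 + E) (l(E) = -2 + √(E + 404) = -2 + √(404 + E))
(l(-328) + 249958)*(-82878 + (79*192 + w(-3))) - 466650 = ((-2 + √(404 - 328)) + 249958)*(-82878 + (79*192 - ⅓)) - 466650 = ((-2 + √76) + 249958)*(-82878 + (15168 - ⅓)) - 466650 = ((-2 + 2*√19) + 249958)*(-82878 + 45503/3) - 466650 = (249956 + 2*√19)*(-203131/3) - 466650 = (-50773812236/3 - 406262*√19/3) - 466650 = -50775212186/3 - 406262*√19/3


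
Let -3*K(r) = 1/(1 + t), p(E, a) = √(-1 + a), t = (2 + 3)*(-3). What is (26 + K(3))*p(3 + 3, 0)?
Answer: 1093*I/42 ≈ 26.024*I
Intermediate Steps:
t = -15 (t = 5*(-3) = -15)
K(r) = 1/42 (K(r) = -1/(3*(1 - 15)) = -⅓/(-14) = -⅓*(-1/14) = 1/42)
(26 + K(3))*p(3 + 3, 0) = (26 + 1/42)*√(-1 + 0) = 1093*√(-1)/42 = 1093*I/42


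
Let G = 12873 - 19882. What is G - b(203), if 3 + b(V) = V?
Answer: -7209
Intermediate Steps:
b(V) = -3 + V
G = -7009
G - b(203) = -7009 - (-3 + 203) = -7009 - 1*200 = -7009 - 200 = -7209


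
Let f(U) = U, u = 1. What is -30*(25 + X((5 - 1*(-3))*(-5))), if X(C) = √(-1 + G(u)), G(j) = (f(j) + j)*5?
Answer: -840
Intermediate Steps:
G(j) = 10*j (G(j) = (j + j)*5 = (2*j)*5 = 10*j)
X(C) = 3 (X(C) = √(-1 + 10*1) = √(-1 + 10) = √9 = 3)
-30*(25 + X((5 - 1*(-3))*(-5))) = -30*(25 + 3) = -30*28 = -840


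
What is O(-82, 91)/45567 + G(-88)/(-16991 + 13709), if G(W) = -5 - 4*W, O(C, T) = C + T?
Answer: -1753579/16616766 ≈ -0.10553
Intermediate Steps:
O(-82, 91)/45567 + G(-88)/(-16991 + 13709) = (-82 + 91)/45567 + (-5 - 4*(-88))/(-16991 + 13709) = 9*(1/45567) + (-5 + 352)/(-3282) = 1/5063 + 347*(-1/3282) = 1/5063 - 347/3282 = -1753579/16616766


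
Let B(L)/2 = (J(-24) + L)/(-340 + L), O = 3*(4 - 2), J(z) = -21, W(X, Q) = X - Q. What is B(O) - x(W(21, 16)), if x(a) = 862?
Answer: -143939/167 ≈ -861.91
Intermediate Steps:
O = 6 (O = 3*2 = 6)
B(L) = 2*(-21 + L)/(-340 + L) (B(L) = 2*((-21 + L)/(-340 + L)) = 2*(-21 + L)/(-340 + L))
B(O) - x(W(21, 16)) = 2*(-21 + 6)/(-340 + 6) - 1*862 = 2*(-15)/(-334) - 862 = 2*(-1/334)*(-15) - 862 = 15/167 - 862 = -143939/167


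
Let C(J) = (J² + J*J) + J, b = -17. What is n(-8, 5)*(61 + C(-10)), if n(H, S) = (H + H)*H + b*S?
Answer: 10793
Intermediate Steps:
n(H, S) = -17*S + 2*H² (n(H, S) = (H + H)*H - 17*S = (2*H)*H - 17*S = 2*H² - 17*S = -17*S + 2*H²)
C(J) = J + 2*J² (C(J) = (J² + J²) + J = 2*J² + J = J + 2*J²)
n(-8, 5)*(61 + C(-10)) = (-17*5 + 2*(-8)²)*(61 - 10*(1 + 2*(-10))) = (-85 + 2*64)*(61 - 10*(1 - 20)) = (-85 + 128)*(61 - 10*(-19)) = 43*(61 + 190) = 43*251 = 10793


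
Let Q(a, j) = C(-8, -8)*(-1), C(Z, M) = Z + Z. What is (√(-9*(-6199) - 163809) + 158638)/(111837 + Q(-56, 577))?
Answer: 158638/111853 + 3*I*√12002/111853 ≈ 1.4183 + 0.0029383*I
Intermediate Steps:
C(Z, M) = 2*Z
Q(a, j) = 16 (Q(a, j) = (2*(-8))*(-1) = -16*(-1) = 16)
(√(-9*(-6199) - 163809) + 158638)/(111837 + Q(-56, 577)) = (√(-9*(-6199) - 163809) + 158638)/(111837 + 16) = (√(55791 - 163809) + 158638)/111853 = (√(-108018) + 158638)*(1/111853) = (3*I*√12002 + 158638)*(1/111853) = (158638 + 3*I*√12002)*(1/111853) = 158638/111853 + 3*I*√12002/111853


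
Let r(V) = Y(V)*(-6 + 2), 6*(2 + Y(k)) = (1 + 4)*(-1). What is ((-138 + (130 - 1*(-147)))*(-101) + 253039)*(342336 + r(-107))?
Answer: 245463038000/3 ≈ 8.1821e+10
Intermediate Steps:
Y(k) = -17/6 (Y(k) = -2 + ((1 + 4)*(-1))/6 = -2 + (5*(-1))/6 = -2 + (⅙)*(-5) = -2 - ⅚ = -17/6)
r(V) = 34/3 (r(V) = -17*(-6 + 2)/6 = -17/6*(-4) = 34/3)
((-138 + (130 - 1*(-147)))*(-101) + 253039)*(342336 + r(-107)) = ((-138 + (130 - 1*(-147)))*(-101) + 253039)*(342336 + 34/3) = ((-138 + (130 + 147))*(-101) + 253039)*(1027042/3) = ((-138 + 277)*(-101) + 253039)*(1027042/3) = (139*(-101) + 253039)*(1027042/3) = (-14039 + 253039)*(1027042/3) = 239000*(1027042/3) = 245463038000/3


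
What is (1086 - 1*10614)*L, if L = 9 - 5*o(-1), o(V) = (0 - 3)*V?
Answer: 57168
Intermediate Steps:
o(V) = -3*V
L = -6 (L = 9 - (-15)*(-1) = 9 - 5*3 = 9 - 15 = -6)
(1086 - 1*10614)*L = (1086 - 1*10614)*(-6) = (1086 - 10614)*(-6) = -9528*(-6) = 57168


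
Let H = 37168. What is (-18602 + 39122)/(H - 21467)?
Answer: 20520/15701 ≈ 1.3069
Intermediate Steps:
(-18602 + 39122)/(H - 21467) = (-18602 + 39122)/(37168 - 21467) = 20520/15701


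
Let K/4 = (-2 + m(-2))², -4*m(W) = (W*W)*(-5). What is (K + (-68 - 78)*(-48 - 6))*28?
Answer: 221760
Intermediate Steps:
m(W) = 5*W²/4 (m(W) = -W*W*(-5)/4 = -W²*(-5)/4 = -(-5)*W²/4 = 5*W²/4)
K = 36 (K = 4*(-2 + (5/4)*(-2)²)² = 4*(-2 + (5/4)*4)² = 4*(-2 + 5)² = 4*3² = 4*9 = 36)
(K + (-68 - 78)*(-48 - 6))*28 = (36 + (-68 - 78)*(-48 - 6))*28 = (36 - 146*(-54))*28 = (36 + 7884)*28 = 7920*28 = 221760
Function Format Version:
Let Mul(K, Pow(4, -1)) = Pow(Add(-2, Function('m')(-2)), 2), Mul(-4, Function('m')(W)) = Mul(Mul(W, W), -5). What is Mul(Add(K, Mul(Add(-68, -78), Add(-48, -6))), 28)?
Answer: 221760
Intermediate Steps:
Function('m')(W) = Mul(Rational(5, 4), Pow(W, 2)) (Function('m')(W) = Mul(Rational(-1, 4), Mul(Mul(W, W), -5)) = Mul(Rational(-1, 4), Mul(Pow(W, 2), -5)) = Mul(Rational(-1, 4), Mul(-5, Pow(W, 2))) = Mul(Rational(5, 4), Pow(W, 2)))
K = 36 (K = Mul(4, Pow(Add(-2, Mul(Rational(5, 4), Pow(-2, 2))), 2)) = Mul(4, Pow(Add(-2, Mul(Rational(5, 4), 4)), 2)) = Mul(4, Pow(Add(-2, 5), 2)) = Mul(4, Pow(3, 2)) = Mul(4, 9) = 36)
Mul(Add(K, Mul(Add(-68, -78), Add(-48, -6))), 28) = Mul(Add(36, Mul(Add(-68, -78), Add(-48, -6))), 28) = Mul(Add(36, Mul(-146, -54)), 28) = Mul(Add(36, 7884), 28) = Mul(7920, 28) = 221760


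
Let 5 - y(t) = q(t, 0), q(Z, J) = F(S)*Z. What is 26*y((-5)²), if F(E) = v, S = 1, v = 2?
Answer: -1170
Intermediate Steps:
F(E) = 2
q(Z, J) = 2*Z
y(t) = 5 - 2*t
26*y((-5)²) = 26*(5 - 2*(-5)²) = 26*(5 - 2*25) = 26*(5 - 50) = 26*(-45) = -1170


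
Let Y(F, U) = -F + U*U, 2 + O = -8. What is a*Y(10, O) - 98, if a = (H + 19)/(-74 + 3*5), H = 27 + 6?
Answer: -10462/59 ≈ -177.32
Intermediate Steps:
O = -10 (O = -2 - 8 = -10)
Y(F, U) = U² - F (Y(F, U) = -F + U² = U² - F)
H = 33
a = -52/59 (a = (33 + 19)/(-74 + 3*5) = 52/(-74 + 15) = 52/(-59) = 52*(-1/59) = -52/59 ≈ -0.88136)
a*Y(10, O) - 98 = -52*((-10)² - 1*10)/59 - 98 = -52*(100 - 10)/59 - 98 = -52/59*90 - 98 = -4680/59 - 98 = -10462/59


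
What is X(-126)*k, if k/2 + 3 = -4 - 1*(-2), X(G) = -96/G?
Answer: -160/21 ≈ -7.6190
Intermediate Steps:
k = -10 (k = -6 + 2*(-4 - 1*(-2)) = -6 + 2*(-4 + 2) = -6 + 2*(-2) = -6 - 4 = -10)
X(-126)*k = -96/(-126)*(-10) = -96*(-1/126)*(-10) = (16/21)*(-10) = -160/21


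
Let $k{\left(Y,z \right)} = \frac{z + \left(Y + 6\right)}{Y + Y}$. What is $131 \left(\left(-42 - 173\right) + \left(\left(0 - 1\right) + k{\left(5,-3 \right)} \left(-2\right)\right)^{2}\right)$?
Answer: $- \frac{681986}{25} \approx -27279.0$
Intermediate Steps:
$k{\left(Y,z \right)} = \frac{6 + Y + z}{2 Y}$ ($k{\left(Y,z \right)} = \frac{z + \left(6 + Y\right)}{2 Y} = \left(6 + Y + z\right) \frac{1}{2 Y} = \frac{6 + Y + z}{2 Y}$)
$131 \left(\left(-42 - 173\right) + \left(\left(0 - 1\right) + k{\left(5,-3 \right)} \left(-2\right)\right)^{2}\right) = 131 \left(\left(-42 - 173\right) + \left(\left(0 - 1\right) + \frac{6 + 5 - 3}{2 \cdot 5} \left(-2\right)\right)^{2}\right) = 131 \left(-215 + \left(-1 + \frac{1}{2} \cdot \frac{1}{5} \cdot 8 \left(-2\right)\right)^{2}\right) = 131 \left(-215 + \left(-1 + \frac{4}{5} \left(-2\right)\right)^{2}\right) = 131 \left(-215 + \left(-1 - \frac{8}{5}\right)^{2}\right) = 131 \left(-215 + \left(- \frac{13}{5}\right)^{2}\right) = 131 \left(-215 + \frac{169}{25}\right) = 131 \left(- \frac{5206}{25}\right) = - \frac{681986}{25}$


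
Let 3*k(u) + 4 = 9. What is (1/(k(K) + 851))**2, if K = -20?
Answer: 9/6543364 ≈ 1.3754e-6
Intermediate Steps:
k(u) = 5/3 (k(u) = -4/3 + (1/3)*9 = -4/3 + 3 = 5/3)
(1/(k(K) + 851))**2 = (1/(5/3 + 851))**2 = (1/(2558/3))**2 = (3/2558)**2 = 9/6543364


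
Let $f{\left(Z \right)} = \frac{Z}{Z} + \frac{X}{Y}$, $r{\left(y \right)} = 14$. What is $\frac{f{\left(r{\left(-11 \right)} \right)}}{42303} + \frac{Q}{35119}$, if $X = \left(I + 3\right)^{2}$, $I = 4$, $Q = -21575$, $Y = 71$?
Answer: $- \frac{21598859565}{35160124349} \approx -0.6143$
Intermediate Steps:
$X = 49$ ($X = \left(4 + 3\right)^{2} = 7^{2} = 49$)
$f{\left(Z \right)} = \frac{120}{71}$ ($f{\left(Z \right)} = \frac{Z}{Z} + \frac{49}{71} = 1 + 49 \cdot \frac{1}{71} = 1 + \frac{49}{71} = \frac{120}{71}$)
$\frac{f{\left(r{\left(-11 \right)} \right)}}{42303} + \frac{Q}{35119} = \frac{120}{71 \cdot 42303} - \frac{21575}{35119} = \frac{120}{71} \cdot \frac{1}{42303} - \frac{21575}{35119} = \frac{40}{1001171} - \frac{21575}{35119} = - \frac{21598859565}{35160124349}$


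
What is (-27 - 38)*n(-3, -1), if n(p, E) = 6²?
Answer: -2340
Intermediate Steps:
n(p, E) = 36
(-27 - 38)*n(-3, -1) = (-27 - 38)*36 = -65*36 = -2340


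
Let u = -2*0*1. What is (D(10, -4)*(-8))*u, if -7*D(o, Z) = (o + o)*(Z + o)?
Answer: 0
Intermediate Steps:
u = 0 (u = 0*1 = 0)
D(o, Z) = -2*o*(Z + o)/7 (D(o, Z) = -(o + o)*(Z + o)/7 = -2*o*(Z + o)/7)
(D(10, -4)*(-8))*u = (-2/7*10*(-4 + 10)*(-8))*0 = (-2/7*10*6*(-8))*0 = -120/7*(-8)*0 = (960/7)*0 = 0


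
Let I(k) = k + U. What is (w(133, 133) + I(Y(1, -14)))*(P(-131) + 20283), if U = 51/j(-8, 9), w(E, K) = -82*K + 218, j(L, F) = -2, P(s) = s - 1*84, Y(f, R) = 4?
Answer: -214918246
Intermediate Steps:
P(s) = -84 + s (P(s) = s - 84 = -84 + s)
w(E, K) = 218 - 82*K
U = -51/2 (U = 51/(-2) = 51*(-½) = -51/2 ≈ -25.500)
I(k) = -51/2 + k (I(k) = k - 51/2 = -51/2 + k)
(w(133, 133) + I(Y(1, -14)))*(P(-131) + 20283) = ((218 - 82*133) + (-51/2 + 4))*((-84 - 131) + 20283) = ((218 - 10906) - 43/2)*(-215 + 20283) = (-10688 - 43/2)*20068 = -21419/2*20068 = -214918246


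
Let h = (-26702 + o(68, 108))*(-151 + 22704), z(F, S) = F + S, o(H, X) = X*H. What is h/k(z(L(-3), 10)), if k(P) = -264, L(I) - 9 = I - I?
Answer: 218290487/132 ≈ 1.6537e+6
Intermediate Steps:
o(H, X) = H*X
L(I) = 9 (L(I) = 9 + (I - I) = 9 + 0 = 9)
h = -436580974 (h = (-26702 + 68*108)*(-151 + 22704) = (-26702 + 7344)*22553 = -19358*22553 = -436580974)
h/k(z(L(-3), 10)) = -436580974/(-264) = -436580974*(-1/264) = 218290487/132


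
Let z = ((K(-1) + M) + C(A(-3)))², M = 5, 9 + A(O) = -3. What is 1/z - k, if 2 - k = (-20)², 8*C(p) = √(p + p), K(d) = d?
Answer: 2*(-24879*I + 3184*√6)/(-125*I + 16*√6) ≈ 398.06 - 0.01827*I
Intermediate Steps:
A(O) = -12 (A(O) = -9 - 3 = -12)
C(p) = √2*√p/8 (C(p) = √(p + p)/8 = √(2*p)/8 = (√2*√p)/8 = √2*√p/8)
z = (4 + I*√6/4)² (z = ((-1 + 5) + √2*√(-12)/8)² = (4 + √2*(2*I*√3)/8)² = (4 + I*√6/4)² ≈ 15.625 + 4.899*I)
k = -398 (k = 2 - 1*(-20)² = 2 - 1*400 = 2 - 400 = -398)
1/z - k = 1/((16 + I*√6)²/16) - 1*(-398) = 16/(16 + I*√6)² + 398 = 398 + 16/(16 + I*√6)²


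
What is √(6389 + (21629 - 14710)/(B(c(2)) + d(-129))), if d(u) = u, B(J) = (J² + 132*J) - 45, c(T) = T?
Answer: √57103590/94 ≈ 80.390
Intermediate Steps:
B(J) = -45 + J² + 132*J
√(6389 + (21629 - 14710)/(B(c(2)) + d(-129))) = √(6389 + (21629 - 14710)/((-45 + 2² + 132*2) - 129)) = √(6389 + 6919/((-45 + 4 + 264) - 129)) = √(6389 + 6919/(223 - 129)) = √(6389 + 6919/94) = √(607485/94) = √57103590/94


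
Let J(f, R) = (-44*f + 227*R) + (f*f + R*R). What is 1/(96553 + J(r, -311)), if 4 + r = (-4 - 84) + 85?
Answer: 1/123034 ≈ 8.1278e-6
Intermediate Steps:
r = -7 (r = -4 + ((-4 - 84) + 85) = -4 + (-88 + 85) = -4 - 3 = -7)
J(f, R) = R² + f² - 44*f + 227*R (J(f, R) = (-44*f + 227*R) + (f² + R²) = (-44*f + 227*R) + (R² + f²) = R² + f² - 44*f + 227*R)
1/(96553 + J(r, -311)) = 1/(96553 + ((-311)² + (-7)² - 44*(-7) + 227*(-311))) = 1/(96553 + (96721 + 49 + 308 - 70597)) = 1/(96553 + 26481) = 1/123034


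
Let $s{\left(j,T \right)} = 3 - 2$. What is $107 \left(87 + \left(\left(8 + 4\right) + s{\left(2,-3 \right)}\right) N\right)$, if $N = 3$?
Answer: $13482$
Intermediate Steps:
$s{\left(j,T \right)} = 1$ ($s{\left(j,T \right)} = 3 - 2 = 1$)
$107 \left(87 + \left(\left(8 + 4\right) + s{\left(2,-3 \right)}\right) N\right) = 107 \left(87 + \left(\left(8 + 4\right) + 1\right) 3\right) = 107 \left(87 + \left(12 + 1\right) 3\right) = 107 \left(87 + 13 \cdot 3\right) = 107 \left(87 + 39\right) = 107 \cdot 126 = 13482$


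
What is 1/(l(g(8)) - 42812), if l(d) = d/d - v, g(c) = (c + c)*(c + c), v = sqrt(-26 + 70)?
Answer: -42811/1832781677 + 2*sqrt(11)/1832781677 ≈ -2.3355e-5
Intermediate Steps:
v = 2*sqrt(11) (v = sqrt(44) = 2*sqrt(11) ≈ 6.6332)
g(c) = 4*c**2 (g(c) = (2*c)*(2*c) = 4*c**2)
l(d) = 1 - 2*sqrt(11) (l(d) = d/d - 2*sqrt(11) = 1 - 2*sqrt(11))
1/(l(g(8)) - 42812) = 1/((1 - 2*sqrt(11)) - 42812) = 1/(-42811 - 2*sqrt(11))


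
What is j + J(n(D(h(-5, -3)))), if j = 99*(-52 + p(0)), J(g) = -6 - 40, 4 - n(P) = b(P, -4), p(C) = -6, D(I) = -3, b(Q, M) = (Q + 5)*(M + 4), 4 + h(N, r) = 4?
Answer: -5788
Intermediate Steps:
h(N, r) = 0 (h(N, r) = -4 + 4 = 0)
b(Q, M) = (4 + M)*(5 + Q) (b(Q, M) = (5 + Q)*(4 + M) = (4 + M)*(5 + Q))
n(P) = 4 (n(P) = 4 - (20 + 4*P + 5*(-4) - 4*P) = 4 - (20 + 4*P - 20 - 4*P) = 4 - 1*0 = 4 + 0 = 4)
J(g) = -46
j = -5742 (j = 99*(-52 - 6) = 99*(-58) = -5742)
j + J(n(D(h(-5, -3)))) = -5742 - 46 = -5788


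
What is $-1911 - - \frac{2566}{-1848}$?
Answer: $- \frac{1767047}{924} \approx -1912.4$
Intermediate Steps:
$-1911 - - \frac{2566}{-1848} = -1911 - \left(-2566\right) \left(- \frac{1}{1848}\right) = -1911 - \frac{1283}{924} = - \frac{1767047}{924}$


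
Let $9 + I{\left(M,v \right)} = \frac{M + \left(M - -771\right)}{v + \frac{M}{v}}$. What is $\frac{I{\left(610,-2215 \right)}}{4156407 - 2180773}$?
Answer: $- \frac{4857158}{969411005839} \approx -5.0104 \cdot 10^{-6}$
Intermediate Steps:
$I{\left(M,v \right)} = -9 + \frac{771 + 2 M}{v + \frac{M}{v}}$ ($I{\left(M,v \right)} = -9 + \frac{M + \left(M - -771\right)}{v + \frac{M}{v}} = -9 + \frac{M + \left(M + 771\right)}{v + \frac{M}{v}} = -9 + \frac{M + \left(771 + M\right)}{v + \frac{M}{v}} = -9 + \frac{771 + 2 M}{v + \frac{M}{v}}$)
$\frac{I{\left(610,-2215 \right)}}{4156407 - 2180773} = \frac{\frac{1}{610 + \left(-2215\right)^{2}} \left(\left(-9\right) 610 - 9 \left(-2215\right)^{2} + 771 \left(-2215\right) + 2 \cdot 610 \left(-2215\right)\right)}{4156407 - 2180773} = \frac{\frac{1}{610 + 4906225} \left(-5490 - 44156025 - 1707765 - 2702300\right)}{1975634} = \frac{-5490 - 44156025 - 1707765 - 2702300}{4906835} \cdot \frac{1}{1975634} = \frac{1}{4906835} \left(-48571580\right) \frac{1}{1975634} = \left(- \frac{9714316}{981367}\right) \frac{1}{1975634} = - \frac{4857158}{969411005839}$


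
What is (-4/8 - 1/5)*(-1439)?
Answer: 10073/10 ≈ 1007.3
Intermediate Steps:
(-4/8 - 1/5)*(-1439) = (-4*⅛ - 1*⅕)*(-1439) = (-½ - ⅕)*(-1439) = -7/10*(-1439) = 10073/10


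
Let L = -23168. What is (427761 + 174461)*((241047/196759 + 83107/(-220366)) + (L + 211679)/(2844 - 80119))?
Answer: -1605678920514257668249/1675283122715675 ≈ -9.5845e+5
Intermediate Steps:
(427761 + 174461)*((241047/196759 + 83107/(-220366)) + (L + 211679)/(2844 - 80119)) = (427761 + 174461)*((241047/196759 + 83107/(-220366)) + (-23168 + 211679)/(2844 - 80119)) = 602222*((241047*(1/196759) + 83107*(-1/220366)) + 188511/(-77275)) = 602222*((241047/196759 - 83107/220366) + 188511*(-1/77275)) = 602222*(36766512989/43358993794 - 188511/77275) = 602222*(-5332514987875759/3350566245431350) = -1605678920514257668249/1675283122715675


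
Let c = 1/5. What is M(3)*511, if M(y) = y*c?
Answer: 1533/5 ≈ 306.60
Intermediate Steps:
c = ⅕ (c = 1*(⅕) = ⅕ ≈ 0.20000)
M(y) = y/5 (M(y) = y*(⅕) = y/5)
M(3)*511 = ((⅕)*3)*511 = (⅗)*511 = 1533/5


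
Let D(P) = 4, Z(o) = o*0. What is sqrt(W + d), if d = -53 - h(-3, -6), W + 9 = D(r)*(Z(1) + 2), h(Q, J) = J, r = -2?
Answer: 4*I*sqrt(3) ≈ 6.9282*I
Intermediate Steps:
Z(o) = 0
W = -1 (W = -9 + 4*(0 + 2) = -9 + 4*2 = -9 + 8 = -1)
d = -47 (d = -53 - 1*(-6) = -53 + 6 = -47)
sqrt(W + d) = sqrt(-1 - 47) = sqrt(-48) = 4*I*sqrt(3)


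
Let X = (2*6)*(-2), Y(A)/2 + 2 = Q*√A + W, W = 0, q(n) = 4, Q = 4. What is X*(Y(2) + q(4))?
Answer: -192*√2 ≈ -271.53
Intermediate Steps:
Y(A) = -4 + 8*√A (Y(A) = -4 + 2*(4*√A + 0) = -4 + 2*(4*√A) = -4 + 8*√A)
X = -24 (X = 12*(-2) = -24)
X*(Y(2) + q(4)) = -24*((-4 + 8*√2) + 4) = -192*√2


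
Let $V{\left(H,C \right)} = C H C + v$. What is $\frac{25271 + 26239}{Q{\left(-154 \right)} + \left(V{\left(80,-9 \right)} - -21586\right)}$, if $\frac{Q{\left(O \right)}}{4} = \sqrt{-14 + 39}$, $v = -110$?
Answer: $\frac{25755}{13988} \approx 1.8412$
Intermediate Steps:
$V{\left(H,C \right)} = -110 + H C^{2}$ ($V{\left(H,C \right)} = C H C - 110 = H C^{2} - 110 = -110 + H C^{2}$)
$Q{\left(O \right)} = 20$ ($Q{\left(O \right)} = 4 \sqrt{-14 + 39} = 4 \sqrt{25} = 4 \cdot 5 = 20$)
$\frac{25271 + 26239}{Q{\left(-154 \right)} + \left(V{\left(80,-9 \right)} - -21586\right)} = \frac{25271 + 26239}{20 - \left(-21476 - 6480\right)} = \frac{51510}{20 + \left(\left(-110 + 80 \cdot 81\right) + 21586\right)} = \frac{51510}{20 + \left(\left(-110 + 6480\right) + 21586\right)} = \frac{51510}{20 + \left(6370 + 21586\right)} = \frac{51510}{20 + 27956} = \frac{51510}{27976} = 51510 \cdot \frac{1}{27976} = \frac{25755}{13988}$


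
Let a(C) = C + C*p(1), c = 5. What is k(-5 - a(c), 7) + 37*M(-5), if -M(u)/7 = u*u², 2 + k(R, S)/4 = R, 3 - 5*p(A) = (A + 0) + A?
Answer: 32323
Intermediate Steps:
p(A) = ⅗ - 2*A/5 (p(A) = ⅗ - ((A + 0) + A)/5 = ⅗ - (A + A)/5 = ⅗ - 2*A/5)
a(C) = 6*C/5 (a(C) = C + C*(⅗ - ⅖*1) = C + C*(⅗ - ⅖) = C + C*(⅕) = C + C/5 = 6*C/5)
k(R, S) = -8 + 4*R
M(u) = -7*u³ (M(u) = -7*u*u² = -7*u³)
k(-5 - a(c), 7) + 37*M(-5) = (-8 + 4*(-5 - 6*5/5)) + 37*(-7*(-5)³) = (-8 + 4*(-5 - 1*6)) + 37*(-7*(-125)) = (-8 + 4*(-5 - 6)) + 37*875 = (-8 + 4*(-11)) + 32375 = (-8 - 44) + 32375 = -52 + 32375 = 32323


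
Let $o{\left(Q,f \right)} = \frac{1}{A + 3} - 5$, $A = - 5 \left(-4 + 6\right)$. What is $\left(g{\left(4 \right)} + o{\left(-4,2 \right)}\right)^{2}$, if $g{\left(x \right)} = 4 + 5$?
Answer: $\frac{729}{49} \approx 14.878$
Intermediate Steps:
$A = -10$ ($A = \left(-5\right) 2 = -10$)
$g{\left(x \right)} = 9$
$o{\left(Q,f \right)} = - \frac{36}{7}$ ($o{\left(Q,f \right)} = \frac{1}{-10 + 3} - 5 = \frac{1}{-7} - 5 = - \frac{1}{7} - 5 = - \frac{36}{7}$)
$\left(g{\left(4 \right)} + o{\left(-4,2 \right)}\right)^{2} = \left(9 - \frac{36}{7}\right)^{2} = \left(\frac{27}{7}\right)^{2} = \frac{729}{49}$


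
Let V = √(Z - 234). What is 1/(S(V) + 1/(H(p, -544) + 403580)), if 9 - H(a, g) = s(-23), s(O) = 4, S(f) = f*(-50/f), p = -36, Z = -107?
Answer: -403585/20179249 ≈ -0.020000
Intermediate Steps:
V = I*√341 (V = √(-107 - 234) = √(-341) = I*√341 ≈ 18.466*I)
S(f) = -50
H(a, g) = 5 (H(a, g) = 9 - 1*4 = 9 - 4 = 5)
1/(S(V) + 1/(H(p, -544) + 403580)) = 1/(-50 + 1/(5 + 403580)) = 1/(-50 + 1/403585) = 1/(-20179249/403585) = -403585/20179249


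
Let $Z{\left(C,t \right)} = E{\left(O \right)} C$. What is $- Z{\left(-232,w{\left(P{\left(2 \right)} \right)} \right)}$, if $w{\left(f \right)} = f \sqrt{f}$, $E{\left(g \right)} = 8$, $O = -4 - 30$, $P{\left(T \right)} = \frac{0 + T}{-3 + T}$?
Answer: $1856$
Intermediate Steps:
$P{\left(T \right)} = \frac{T}{-3 + T}$
$O = -34$ ($O = -4 - 30 = -34$)
$w{\left(f \right)} = f^{\frac{3}{2}}$
$Z{\left(C,t \right)} = 8 C$
$- Z{\left(-232,w{\left(P{\left(2 \right)} \right)} \right)} = - 8 \left(-232\right) = \left(-1\right) \left(-1856\right) = 1856$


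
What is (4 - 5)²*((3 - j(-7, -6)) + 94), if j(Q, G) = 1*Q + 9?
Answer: 95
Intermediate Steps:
j(Q, G) = 9 + Q (j(Q, G) = Q + 9 = 9 + Q)
(4 - 5)²*((3 - j(-7, -6)) + 94) = (4 - 5)²*((3 - (9 - 7)) + 94) = (-1)²*((3 - 1*2) + 94) = 1*((3 - 2) + 94) = 1*(1 + 94) = 1*95 = 95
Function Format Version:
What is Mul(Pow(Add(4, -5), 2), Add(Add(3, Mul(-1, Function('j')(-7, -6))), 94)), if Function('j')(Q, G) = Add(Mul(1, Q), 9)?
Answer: 95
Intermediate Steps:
Function('j')(Q, G) = Add(9, Q) (Function('j')(Q, G) = Add(Q, 9) = Add(9, Q))
Mul(Pow(Add(4, -5), 2), Add(Add(3, Mul(-1, Function('j')(-7, -6))), 94)) = Mul(Pow(Add(4, -5), 2), Add(Add(3, Mul(-1, Add(9, -7))), 94)) = Mul(Pow(-1, 2), Add(Add(3, Mul(-1, 2)), 94)) = Mul(1, Add(Add(3, -2), 94)) = Mul(1, Add(1, 94)) = Mul(1, 95) = 95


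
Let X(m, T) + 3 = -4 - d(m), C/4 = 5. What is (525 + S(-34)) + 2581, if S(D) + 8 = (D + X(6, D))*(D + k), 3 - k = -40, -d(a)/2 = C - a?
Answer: 2981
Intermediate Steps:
C = 20 (C = 4*5 = 20)
d(a) = -40 + 2*a (d(a) = -2*(20 - a) = -40 + 2*a)
k = 43 (k = 3 - 1*(-40) = 3 + 40 = 43)
X(m, T) = 33 - 2*m (X(m, T) = -3 + (-4 - (-40 + 2*m)) = -3 + (-4 + (40 - 2*m)) = -3 + (36 - 2*m) = 33 - 2*m)
S(D) = -8 + (21 + D)*(43 + D) (S(D) = -8 + (D + (33 - 2*6))*(D + 43) = -8 + (D + (33 - 12))*(43 + D) = -8 + (D + 21)*(43 + D) = -8 + (21 + D)*(43 + D))
(525 + S(-34)) + 2581 = (525 + (895 + (-34)² + 64*(-34))) + 2581 = (525 + (895 + 1156 - 2176)) + 2581 = (525 - 125) + 2581 = 400 + 2581 = 2981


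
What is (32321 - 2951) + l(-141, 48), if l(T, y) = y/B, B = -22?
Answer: 323046/11 ≈ 29368.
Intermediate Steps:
l(T, y) = -y/22 (l(T, y) = y/(-22) = y*(-1/22) = -y/22)
(32321 - 2951) + l(-141, 48) = (32321 - 2951) - 1/22*48 = 29370 - 24/11 = 323046/11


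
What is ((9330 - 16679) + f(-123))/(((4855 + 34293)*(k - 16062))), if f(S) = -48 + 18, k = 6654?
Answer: 7379/368304384 ≈ 2.0035e-5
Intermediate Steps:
f(S) = -30
((9330 - 16679) + f(-123))/(((4855 + 34293)*(k - 16062))) = ((9330 - 16679) - 30)/(((4855 + 34293)*(6654 - 16062))) = (-7349 - 30)/((39148*(-9408))) = -7379/(-368304384) = -7379*(-1/368304384) = 7379/368304384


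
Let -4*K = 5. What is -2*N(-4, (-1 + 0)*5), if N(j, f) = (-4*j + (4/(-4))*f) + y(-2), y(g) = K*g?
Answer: -47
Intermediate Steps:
K = -5/4 (K = -¼*5 = -5/4 ≈ -1.2500)
y(g) = -5*g/4
N(j, f) = 5/2 - f - 4*j (N(j, f) = (-4*j + (4/(-4))*f) - 5/4*(-2) = (-4*j + (4*(-¼))*f) + 5/2 = (-4*j - f) + 5/2 = (-f - 4*j) + 5/2 = 5/2 - f - 4*j)
-2*N(-4, (-1 + 0)*5) = -2*(5/2 - (-1 + 0)*5 - 4*(-4)) = -2*(5/2 - (-1)*5 + 16) = -2*(5/2 - 1*(-5) + 16) = -2*(5/2 + 5 + 16) = -2*47/2 = -47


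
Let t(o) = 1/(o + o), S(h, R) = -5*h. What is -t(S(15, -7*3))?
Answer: 1/150 ≈ 0.0066667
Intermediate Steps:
t(o) = 1/(2*o)
-t(S(15, -7*3)) = -1/(2*((-5*15))) = -1/(2*(-75)) = -(-1)/(2*75) = -1*(-1/150) = 1/150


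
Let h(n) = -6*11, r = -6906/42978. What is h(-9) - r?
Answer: -471607/7163 ≈ -65.839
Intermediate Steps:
r = -1151/7163 (r = -6906*1/42978 = -1151/7163 ≈ -0.16069)
h(n) = -66
h(-9) - r = -66 - 1*(-1151/7163) = -66 + 1151/7163 = -471607/7163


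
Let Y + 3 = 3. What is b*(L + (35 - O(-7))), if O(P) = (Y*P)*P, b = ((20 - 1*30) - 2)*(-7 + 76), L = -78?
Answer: 35604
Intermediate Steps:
Y = 0 (Y = -3 + 3 = 0)
b = -828 (b = ((20 - 30) - 2)*69 = (-10 - 2)*69 = -12*69 = -828)
O(P) = 0 (O(P) = (0*P)*P = 0*P = 0)
b*(L + (35 - O(-7))) = -828*(-78 + (35 - 1*0)) = -828*(-78 + (35 + 0)) = -828*(-78 + 35) = -828*(-43) = 35604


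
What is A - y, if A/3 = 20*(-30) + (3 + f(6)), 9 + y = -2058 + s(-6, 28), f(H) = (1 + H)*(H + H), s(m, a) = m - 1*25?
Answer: 559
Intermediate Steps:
s(m, a) = -25 + m (s(m, a) = m - 25 = -25 + m)
f(H) = 2*H*(1 + H) (f(H) = (1 + H)*(2*H) = 2*H*(1 + H))
y = -2098 (y = -9 + (-2058 + (-25 - 6)) = -9 + (-2058 - 31) = -9 - 2089 = -2098)
A = -1539 (A = 3*(20*(-30) + (3 + 2*6*(1 + 6))) = 3*(-600 + (3 + 2*6*7)) = 3*(-600 + (3 + 84)) = 3*(-600 + 87) = 3*(-513) = -1539)
A - y = -1539 - 1*(-2098) = -1539 + 2098 = 559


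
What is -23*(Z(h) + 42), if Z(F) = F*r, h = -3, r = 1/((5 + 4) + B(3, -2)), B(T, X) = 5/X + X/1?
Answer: -2852/3 ≈ -950.67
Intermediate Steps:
B(T, X) = X + 5/X (B(T, X) = 5/X + X*1 = 5/X + X = X + 5/X)
r = 2/9 (r = 1/((5 + 4) + (-2 + 5/(-2))) = 1/(9 + (-2 + 5*(-1/2))) = 1/(9 + (-2 - 5/2)) = 1/(9 - 9/2) = 1/(9/2) = 2/9 ≈ 0.22222)
Z(F) = 2*F/9 (Z(F) = F*(2/9) = 2*F/9)
-23*(Z(h) + 42) = -23*((2/9)*(-3) + 42) = -23*(-2/3 + 42) = -23*124/3 = -2852/3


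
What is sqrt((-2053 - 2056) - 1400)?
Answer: I*sqrt(5509) ≈ 74.223*I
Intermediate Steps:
sqrt((-2053 - 2056) - 1400) = sqrt(-4109 - 1400) = sqrt(-5509) = I*sqrt(5509)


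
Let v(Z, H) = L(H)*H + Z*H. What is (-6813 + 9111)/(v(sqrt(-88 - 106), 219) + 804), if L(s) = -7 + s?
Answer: 6029952/124453681 - 27959*I*sqrt(194)/124453681 ≈ 0.048451 - 0.0031291*I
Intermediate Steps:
v(Z, H) = H*Z + H*(-7 + H) (v(Z, H) = (-7 + H)*H + Z*H = H*(-7 + H) + H*Z = H*Z + H*(-7 + H))
(-6813 + 9111)/(v(sqrt(-88 - 106), 219) + 804) = (-6813 + 9111)/(219*(-7 + 219 + sqrt(-88 - 106)) + 804) = 2298/(219*(-7 + 219 + sqrt(-194)) + 804) = 2298/(219*(-7 + 219 + I*sqrt(194)) + 804) = 2298/(219*(212 + I*sqrt(194)) + 804) = 2298/((46428 + 219*I*sqrt(194)) + 804) = 2298/(47232 + 219*I*sqrt(194))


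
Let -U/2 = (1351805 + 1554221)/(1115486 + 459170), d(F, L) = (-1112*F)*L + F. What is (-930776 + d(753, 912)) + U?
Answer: -300987801690133/393664 ≈ -7.6458e+8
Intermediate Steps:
d(F, L) = F - 1112*F*L (d(F, L) = -1112*F*L + F = F - 1112*F*L)
U = -1453013/393664 (U = -2*(1351805 + 1554221)/(1115486 + 459170) = -5812052/1574656 = -2*1453013/787328 = -1453013/393664 ≈ -3.6910)
(-930776 + d(753, 912)) + U = (-930776 + 753*(1 - 1112*912)) - 1453013/393664 = (-930776 + 753*(1 - 1014144)) - 1453013/393664 = (-930776 + 753*(-1014143)) - 1453013/393664 = (-930776 - 763649679) - 1453013/393664 = -764580455 - 1453013/393664 = -300987801690133/393664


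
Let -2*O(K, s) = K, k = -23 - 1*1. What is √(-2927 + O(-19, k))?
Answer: I*√11670/2 ≈ 54.014*I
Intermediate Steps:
k = -24 (k = -23 - 1 = -24)
O(K, s) = -K/2
√(-2927 + O(-19, k)) = √(-2927 - ½*(-19)) = √(-2927 + 19/2) = √(-5835/2) = I*√11670/2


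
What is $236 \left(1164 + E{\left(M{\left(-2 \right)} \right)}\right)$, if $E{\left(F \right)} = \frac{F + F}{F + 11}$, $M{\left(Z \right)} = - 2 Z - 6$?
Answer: $\frac{2471392}{9} \approx 2.746 \cdot 10^{5}$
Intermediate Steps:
$M{\left(Z \right)} = -6 - 2 Z$
$E{\left(F \right)} = \frac{2 F}{11 + F}$
$236 \left(1164 + E{\left(M{\left(-2 \right)} \right)}\right) = 236 \left(1164 + \frac{2 \left(-6 - -4\right)}{11 - 2}\right) = 236 \left(1164 + \frac{2 \left(-6 + 4\right)}{11 + \left(-6 + 4\right)}\right) = 236 \left(1164 + 2 \left(-2\right) \frac{1}{11 - 2}\right) = 236 \left(1164 + 2 \left(-2\right) \frac{1}{9}\right) = 236 \left(1164 - \frac{4}{9}\right) = 236 \cdot \frac{10472}{9} = \frac{2471392}{9}$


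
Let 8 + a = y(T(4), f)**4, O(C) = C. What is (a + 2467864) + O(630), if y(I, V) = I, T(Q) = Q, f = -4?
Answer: 2468742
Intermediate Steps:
a = 248 (a = -8 + 4**4 = -8 + 256 = 248)
(a + 2467864) + O(630) = (248 + 2467864) + 630 = 2468112 + 630 = 2468742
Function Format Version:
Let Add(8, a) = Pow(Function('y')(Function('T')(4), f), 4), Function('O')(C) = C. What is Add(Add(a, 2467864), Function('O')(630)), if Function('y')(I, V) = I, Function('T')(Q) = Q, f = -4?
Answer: 2468742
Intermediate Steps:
a = 248 (a = Add(-8, Pow(4, 4)) = Add(-8, 256) = 248)
Add(Add(a, 2467864), Function('O')(630)) = Add(Add(248, 2467864), 630) = Add(2468112, 630) = 2468742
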